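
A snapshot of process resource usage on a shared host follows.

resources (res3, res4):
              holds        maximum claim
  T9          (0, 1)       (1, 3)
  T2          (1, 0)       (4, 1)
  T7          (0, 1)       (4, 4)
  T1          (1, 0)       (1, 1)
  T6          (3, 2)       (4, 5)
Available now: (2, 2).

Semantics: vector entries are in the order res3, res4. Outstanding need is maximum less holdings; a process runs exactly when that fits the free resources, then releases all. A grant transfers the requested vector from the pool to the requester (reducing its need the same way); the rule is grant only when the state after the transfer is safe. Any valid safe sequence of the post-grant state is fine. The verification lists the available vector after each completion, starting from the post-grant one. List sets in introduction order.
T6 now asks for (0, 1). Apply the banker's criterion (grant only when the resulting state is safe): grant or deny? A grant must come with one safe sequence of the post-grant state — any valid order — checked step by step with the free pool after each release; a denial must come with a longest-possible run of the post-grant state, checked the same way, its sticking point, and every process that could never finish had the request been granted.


DENY: after the grant no complete ordering would exist.
Key observation: even finishing T1, T2 leaves just (4, 1) free — too little res4 for any of the remaining processes.
Pretend the grant happened; the run T1, T2 goes as far as possible. Walking it through:
  pool = (2, 1)
  T1 needs (0, 1) <= (2, 1) -> finishes; pool += (1, 0) = (3, 1)
  T2 needs (3, 1) <= (3, 1) -> finishes; pool += (1, 0) = (4, 1)
  T9 still needs (1, 2) but only (4, 1) is free — short on res4
  T7 still needs (4, 3) but only (4, 1) is free — short on res4
  T6 still needs (1, 2) but only (4, 1) is free — short on res4
Post-grant, the permanently blocked set is T9, T7 and T6.


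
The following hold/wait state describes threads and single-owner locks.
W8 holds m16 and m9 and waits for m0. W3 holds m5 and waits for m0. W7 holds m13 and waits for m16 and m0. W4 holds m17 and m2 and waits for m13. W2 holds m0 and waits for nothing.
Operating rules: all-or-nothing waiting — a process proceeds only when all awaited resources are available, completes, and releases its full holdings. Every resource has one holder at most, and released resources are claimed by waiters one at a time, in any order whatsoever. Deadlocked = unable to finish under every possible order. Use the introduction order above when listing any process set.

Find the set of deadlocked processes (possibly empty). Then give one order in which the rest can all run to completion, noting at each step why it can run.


No process is deadlocked.
Key observation: the waits form no ring: some process can always run, and its releases unblock the others one by one.
One completion order for the rest: W2, W8, W7, W4, W3.
Walking it through:
  W2: no waits; runs immediately, freeing m0
  W8 waits on m0 — all released -> runs and releases m16 and m9
  W7 waits on m16 and m0 — all released -> runs and releases m13
  W4 waits on m13 — all released -> runs and releases m17 and m2
  W3 waits on m0 — all released -> runs and releases m5


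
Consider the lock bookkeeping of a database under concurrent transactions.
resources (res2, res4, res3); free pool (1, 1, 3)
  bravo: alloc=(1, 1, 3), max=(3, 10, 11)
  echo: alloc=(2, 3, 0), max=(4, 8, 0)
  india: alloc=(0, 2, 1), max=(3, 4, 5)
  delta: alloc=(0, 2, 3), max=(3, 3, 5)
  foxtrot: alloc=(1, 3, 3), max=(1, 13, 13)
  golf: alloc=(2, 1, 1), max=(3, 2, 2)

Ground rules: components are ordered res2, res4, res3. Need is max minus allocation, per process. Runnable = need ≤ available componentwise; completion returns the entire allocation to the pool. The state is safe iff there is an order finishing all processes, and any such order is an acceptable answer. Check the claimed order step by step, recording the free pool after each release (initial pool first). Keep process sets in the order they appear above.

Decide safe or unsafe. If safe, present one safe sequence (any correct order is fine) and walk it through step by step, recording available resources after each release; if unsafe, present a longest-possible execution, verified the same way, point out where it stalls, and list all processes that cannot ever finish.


SAFE. One safe sequence: golf, delta, india, echo, bravo, foxtrot.
Key observation: the order's first zero-slack moment is golf ((1, 1, 1) needed, (1, 1, 3) free — a requested resource with nothing to spare).
Step-by-step check:
  pool = (1, 1, 3)
  golf: need (1, 1, 1) fits (1, 1, 3); releases (2, 1, 1), pool now (3, 2, 4)
  delta: need (3, 1, 2) fits (3, 2, 4); releases (0, 2, 3), pool now (3, 4, 7)
  india: need (3, 2, 4) fits (3, 4, 7); releases (0, 2, 1), pool now (3, 6, 8)
  echo: need (2, 5, 0) fits (3, 6, 8); releases (2, 3, 0), pool now (5, 9, 8)
  bravo: need (2, 9, 8) fits (5, 9, 8); releases (1, 1, 3), pool now (6, 10, 11)
  foxtrot: need (0, 10, 10) fits (6, 10, 11); releases (1, 3, 3), pool now (7, 13, 14)


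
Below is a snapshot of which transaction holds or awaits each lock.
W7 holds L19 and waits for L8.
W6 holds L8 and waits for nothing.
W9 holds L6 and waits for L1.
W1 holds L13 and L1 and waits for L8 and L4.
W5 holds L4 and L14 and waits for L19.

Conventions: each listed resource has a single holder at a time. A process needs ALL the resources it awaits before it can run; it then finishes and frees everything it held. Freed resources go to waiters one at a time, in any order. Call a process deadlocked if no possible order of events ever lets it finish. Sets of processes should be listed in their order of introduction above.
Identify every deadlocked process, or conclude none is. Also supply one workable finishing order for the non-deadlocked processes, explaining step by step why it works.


Nothing here is deadlocked.
Key observation: every chain of waits terminates; starting from the processes that wait on nothing, all the rest unlock in turn.
One completion order for the rest: W6, W7, W5, W1, W9.
Walking it through:
  W6: no waits; runs immediately, freeing L8
  run W7 (all its waits — L8 — are resolved); releases L19
  run W5 (all its waits — L19 — are resolved); releases L4 and L14
  run W1 (all its waits — L8 and L4 — are resolved); releases L13 and L1
  run W9 (all its waits — L1 — are resolved); releases L6


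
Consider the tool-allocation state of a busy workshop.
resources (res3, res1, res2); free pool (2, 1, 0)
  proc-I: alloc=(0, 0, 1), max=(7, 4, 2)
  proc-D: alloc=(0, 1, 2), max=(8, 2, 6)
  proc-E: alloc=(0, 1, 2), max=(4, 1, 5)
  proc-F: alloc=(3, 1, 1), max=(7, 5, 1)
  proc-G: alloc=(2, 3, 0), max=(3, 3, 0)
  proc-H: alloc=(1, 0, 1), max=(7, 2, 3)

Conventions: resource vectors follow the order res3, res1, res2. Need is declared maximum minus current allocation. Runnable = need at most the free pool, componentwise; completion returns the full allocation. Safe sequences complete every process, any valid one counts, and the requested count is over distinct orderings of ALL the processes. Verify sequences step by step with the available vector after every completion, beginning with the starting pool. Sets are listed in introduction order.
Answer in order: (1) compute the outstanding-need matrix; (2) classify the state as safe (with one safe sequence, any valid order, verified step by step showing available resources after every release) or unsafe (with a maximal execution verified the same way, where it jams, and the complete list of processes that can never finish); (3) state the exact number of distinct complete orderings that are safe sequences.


(1) Remaining need (order res3, res1, res2):
  proc-I: (7, 4, 1)
  proc-D: (8, 1, 4)
  proc-E: (4, 0, 3)
  proc-F: (4, 4, 0)
  proc-G: (1, 0, 0)
  proc-H: (6, 2, 2)
(2) SAFE, for example via the order proc-G, proc-F, proc-I, proc-H, proc-E, proc-D.
Key observation: the first exact fit in this order is proc-F — it needs (4, 4, 0) with (4, 4, 0) free, meeting a requested resource to the last unit.
Step-by-step check:
  pool = (2, 1, 0)
  proc-G needs (1, 0, 0) <= (2, 1, 0) -> finishes; pool += (2, 3, 0) = (4, 4, 0)
  proc-F needs (4, 4, 0) <= (4, 4, 0) -> finishes; pool += (3, 1, 1) = (7, 5, 1)
  proc-I needs (7, 4, 1) <= (7, 5, 1) -> finishes; pool += (0, 0, 1) = (7, 5, 2)
  proc-H needs (6, 2, 2) <= (7, 5, 2) -> finishes; pool += (1, 0, 1) = (8, 5, 3)
  proc-E needs (4, 0, 3) <= (8, 5, 3) -> finishes; pool += (0, 1, 2) = (8, 6, 5)
  proc-D needs (8, 1, 4) <= (8, 6, 5) -> finishes; pool += (0, 1, 2) = (8, 7, 7)
(3) The exact count: 1 of the possible complete orderings is a safe sequence.


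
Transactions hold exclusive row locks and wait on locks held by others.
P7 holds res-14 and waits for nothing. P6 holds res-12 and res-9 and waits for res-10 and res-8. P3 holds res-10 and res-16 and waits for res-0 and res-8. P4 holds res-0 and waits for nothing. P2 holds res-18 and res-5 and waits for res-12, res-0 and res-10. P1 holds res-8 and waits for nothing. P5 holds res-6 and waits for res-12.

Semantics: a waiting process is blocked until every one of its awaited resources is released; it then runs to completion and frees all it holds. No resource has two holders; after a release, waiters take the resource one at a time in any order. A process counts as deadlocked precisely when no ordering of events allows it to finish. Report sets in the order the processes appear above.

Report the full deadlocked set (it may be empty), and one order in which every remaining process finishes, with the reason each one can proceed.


Nothing here is deadlocked.
Key observation: no waiting chain loops back on itself — every chain ends at a process that waits on nothing, so everyone eventually runs.
One completion order for the rest: P1, P4, P3, P7, P6, P5, P2.
Check, step by step:
  P1 waits on nothing -> runs at once and releases res-8
  P4 waits on nothing -> runs at once and releases res-0
  run P3 (all its waits — res-0 and res-8 — are resolved); releases res-10 and res-16
  P7 waits on nothing -> runs at once and releases res-14
  run P6 (all its waits — res-10 and res-8 — are resolved); releases res-12 and res-9
  run P5 (all its waits — res-12 — are resolved); releases res-6
  run P2 (all its waits — res-12, res-0 and res-10 — are resolved); releases res-18 and res-5


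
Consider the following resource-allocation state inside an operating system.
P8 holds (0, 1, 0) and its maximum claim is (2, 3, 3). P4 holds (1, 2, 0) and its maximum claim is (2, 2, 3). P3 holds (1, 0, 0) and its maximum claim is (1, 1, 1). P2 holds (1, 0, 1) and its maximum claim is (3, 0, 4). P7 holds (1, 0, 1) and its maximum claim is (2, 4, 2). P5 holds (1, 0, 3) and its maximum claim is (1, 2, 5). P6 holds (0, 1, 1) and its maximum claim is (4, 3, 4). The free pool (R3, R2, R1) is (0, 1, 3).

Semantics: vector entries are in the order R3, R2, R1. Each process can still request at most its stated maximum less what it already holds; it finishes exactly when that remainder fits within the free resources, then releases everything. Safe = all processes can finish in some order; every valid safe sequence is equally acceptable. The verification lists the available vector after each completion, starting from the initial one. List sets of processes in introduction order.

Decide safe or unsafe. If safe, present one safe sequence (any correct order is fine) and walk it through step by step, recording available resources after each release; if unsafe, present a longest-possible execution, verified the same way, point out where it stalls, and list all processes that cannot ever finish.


SAFE, for example via the order P3, P4, P5, P2, P6, P7, P8.
Key observation: the order's first zero-slack moment is P3 ((0, 1, 1) needed, (0, 1, 3) free — a requested resource with nothing to spare).
Step-by-step check:
  pool = (0, 1, 3)
  P3 needs (0, 1, 1) <= (0, 1, 3) -> finishes; pool += (1, 0, 0) = (1, 1, 3)
  P4 needs (1, 0, 3) <= (1, 1, 3) -> finishes; pool += (1, 2, 0) = (2, 3, 3)
  P5 needs (0, 2, 2) <= (2, 3, 3) -> finishes; pool += (1, 0, 3) = (3, 3, 6)
  P2 needs (2, 0, 3) <= (3, 3, 6) -> finishes; pool += (1, 0, 1) = (4, 3, 7)
  P6 needs (4, 2, 3) <= (4, 3, 7) -> finishes; pool += (0, 1, 1) = (4, 4, 8)
  P7 needs (1, 4, 1) <= (4, 4, 8) -> finishes; pool += (1, 0, 1) = (5, 4, 9)
  P8 needs (2, 2, 3) <= (5, 4, 9) -> finishes; pool += (0, 1, 0) = (5, 5, 9)


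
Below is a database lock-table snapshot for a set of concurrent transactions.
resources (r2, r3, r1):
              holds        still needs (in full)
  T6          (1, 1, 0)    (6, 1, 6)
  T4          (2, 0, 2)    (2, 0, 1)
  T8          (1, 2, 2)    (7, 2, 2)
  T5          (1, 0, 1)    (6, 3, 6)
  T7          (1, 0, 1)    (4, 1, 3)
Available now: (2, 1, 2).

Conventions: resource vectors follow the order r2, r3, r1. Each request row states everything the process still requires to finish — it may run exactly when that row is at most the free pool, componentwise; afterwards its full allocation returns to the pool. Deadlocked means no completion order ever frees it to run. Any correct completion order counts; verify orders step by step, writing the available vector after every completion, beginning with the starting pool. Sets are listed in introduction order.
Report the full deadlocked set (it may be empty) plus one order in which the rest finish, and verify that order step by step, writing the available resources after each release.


Deadlocked: T6, T8 and T5.
Key observation: the wall is r2: completing T4, T7 brings the pool only to (5, 1, 5), and all the rest need more.
A valid finishing order for the others: T4, T7. Check, step by step:
  pool = (2, 1, 2)
  T4: need (2, 0, 1) fits (2, 1, 2); releases (2, 0, 2), pool now (4, 1, 4)
  T7: need (4, 1, 3) fits (4, 1, 4); releases (1, 0, 1), pool now (5, 1, 5)
The stuck group stays short no matter what:
  T6 cannot run: need (6, 1, 6) vs free (5, 1, 5) (insufficient r2 and r1)
  T8 cannot run: need (7, 2, 2) vs free (5, 1, 5) (insufficient r2 and r3)
  T5 cannot run: need (6, 3, 6) vs free (5, 1, 5) (insufficient r2, r3 and r1)


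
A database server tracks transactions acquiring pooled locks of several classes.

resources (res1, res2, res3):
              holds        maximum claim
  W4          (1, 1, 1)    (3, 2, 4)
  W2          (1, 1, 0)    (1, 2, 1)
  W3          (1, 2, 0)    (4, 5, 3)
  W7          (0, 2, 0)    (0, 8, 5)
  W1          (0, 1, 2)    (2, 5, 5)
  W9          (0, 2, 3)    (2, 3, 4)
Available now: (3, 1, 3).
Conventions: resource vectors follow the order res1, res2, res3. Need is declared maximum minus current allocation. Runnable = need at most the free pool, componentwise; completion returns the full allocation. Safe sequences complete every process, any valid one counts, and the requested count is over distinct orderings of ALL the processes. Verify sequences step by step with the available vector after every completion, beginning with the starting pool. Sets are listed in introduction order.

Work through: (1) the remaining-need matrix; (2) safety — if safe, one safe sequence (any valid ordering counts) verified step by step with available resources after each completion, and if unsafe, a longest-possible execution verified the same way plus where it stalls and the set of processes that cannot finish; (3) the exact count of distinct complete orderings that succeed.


(1) Remaining need (order res1, res2, res3):
  W4: (2, 1, 3)
  W2: (0, 1, 1)
  W3: (3, 3, 3)
  W7: (0, 6, 5)
  W1: (2, 4, 3)
  W9: (2, 1, 1)
(2) SAFE, for example via the order W9, W3, W4, W1, W2, W7.
Key observation: reading the order forward, W9 is the first process whose need (2, 1, 1) meets the free pool (3, 1, 3) exactly on a resource it requests.
Step-by-step check:
  pool = (3, 1, 3)
  W9: need (2, 1, 1) fits (3, 1, 3); releases (0, 2, 3), pool now (3, 3, 6)
  W3: need (3, 3, 3) fits (3, 3, 6); releases (1, 2, 0), pool now (4, 5, 6)
  W4: need (2, 1, 3) fits (4, 5, 6); releases (1, 1, 1), pool now (5, 6, 7)
  W1: need (2, 4, 3) fits (5, 6, 7); releases (0, 1, 2), pool now (5, 7, 9)
  W2: need (0, 1, 1) fits (5, 7, 9); releases (1, 1, 0), pool now (6, 8, 9)
  W7: need (0, 6, 5) fits (6, 8, 9); releases (0, 2, 0), pool now (6, 10, 9)
(3) The exact count: 90 of the possible complete orderings are safe sequences.


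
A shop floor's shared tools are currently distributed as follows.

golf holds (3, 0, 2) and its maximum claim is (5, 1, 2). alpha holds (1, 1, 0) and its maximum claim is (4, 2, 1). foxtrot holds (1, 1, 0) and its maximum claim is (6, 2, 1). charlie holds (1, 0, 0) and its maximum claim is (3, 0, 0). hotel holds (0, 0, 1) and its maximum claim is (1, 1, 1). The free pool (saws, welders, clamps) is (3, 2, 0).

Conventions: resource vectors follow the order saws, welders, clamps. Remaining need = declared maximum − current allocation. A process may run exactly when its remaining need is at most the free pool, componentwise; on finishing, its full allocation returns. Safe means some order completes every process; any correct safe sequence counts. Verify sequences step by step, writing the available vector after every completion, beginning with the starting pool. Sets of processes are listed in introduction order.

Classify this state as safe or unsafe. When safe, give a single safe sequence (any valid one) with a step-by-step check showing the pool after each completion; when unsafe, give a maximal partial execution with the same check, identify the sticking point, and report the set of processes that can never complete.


The state is SAFE; one workable sequence: charlie, hotel, golf, alpha, foxtrot.
Key observation: nothing binds to the last unit here — the tightest requested-resource margin is 1, first seen at charlie ((2, 0, 0) against (3, 2, 0)).
Step-by-step check:
  pool = (3, 2, 0)
  charlie needs (2, 0, 0) <= (3, 2, 0) -> finishes; pool += (1, 0, 0) = (4, 2, 0)
  hotel needs (1, 1, 0) <= (4, 2, 0) -> finishes; pool += (0, 0, 1) = (4, 2, 1)
  golf needs (2, 1, 0) <= (4, 2, 1) -> finishes; pool += (3, 0, 2) = (7, 2, 3)
  alpha needs (3, 1, 1) <= (7, 2, 3) -> finishes; pool += (1, 1, 0) = (8, 3, 3)
  foxtrot needs (5, 1, 1) <= (8, 3, 3) -> finishes; pool += (1, 1, 0) = (9, 4, 3)


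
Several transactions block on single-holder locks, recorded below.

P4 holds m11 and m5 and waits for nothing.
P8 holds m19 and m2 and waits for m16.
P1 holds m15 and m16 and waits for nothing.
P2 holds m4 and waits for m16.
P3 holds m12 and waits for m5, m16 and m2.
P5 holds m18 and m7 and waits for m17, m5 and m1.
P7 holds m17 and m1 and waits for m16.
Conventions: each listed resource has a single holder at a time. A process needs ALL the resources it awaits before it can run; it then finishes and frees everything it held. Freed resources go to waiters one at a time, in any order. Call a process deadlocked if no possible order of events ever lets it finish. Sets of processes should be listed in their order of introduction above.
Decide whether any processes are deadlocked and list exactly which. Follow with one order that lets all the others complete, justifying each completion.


No process is deadlocked.
Key observation: although several processes wait, no cycle exists — each chain bottoms out at a free runner.
The rest can finish in the order P1, P4, P8, P7, P2, P5, P3.
Step-by-step check:
  P1 waits on nothing -> runs at once and releases m15 and m16
  P4 waits on nothing -> runs at once and releases m11 and m5
  run P8 (all its waits — m16 — are resolved); releases m19 and m2
  run P7 (all its waits — m16 — are resolved); releases m17 and m1
  run P2 (all its waits — m16 — are resolved); releases m4
  run P5 (all its waits — m17, m5 and m1 — are resolved); releases m18 and m7
  run P3 (all its waits — m5, m16 and m2 — are resolved); releases m12


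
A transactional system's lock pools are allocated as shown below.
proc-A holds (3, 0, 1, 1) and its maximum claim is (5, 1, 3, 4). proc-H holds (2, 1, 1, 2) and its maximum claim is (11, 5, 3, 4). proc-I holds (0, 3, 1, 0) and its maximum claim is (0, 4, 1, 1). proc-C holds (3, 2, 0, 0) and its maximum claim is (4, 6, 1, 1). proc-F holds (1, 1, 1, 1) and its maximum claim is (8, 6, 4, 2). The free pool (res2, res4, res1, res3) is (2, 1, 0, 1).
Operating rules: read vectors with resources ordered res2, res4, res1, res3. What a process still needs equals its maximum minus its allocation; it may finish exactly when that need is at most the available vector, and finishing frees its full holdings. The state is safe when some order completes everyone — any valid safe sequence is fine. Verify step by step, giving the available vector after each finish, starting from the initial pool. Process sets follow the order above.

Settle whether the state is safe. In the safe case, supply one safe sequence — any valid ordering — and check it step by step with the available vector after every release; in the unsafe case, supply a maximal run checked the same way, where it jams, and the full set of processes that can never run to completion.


UNSAFE.
Key observation: the wall is res1: completing proc-I, proc-C brings the pool only to (5, 6, 1, 1), and all the rest need more.
A maximal execution: proc-I, proc-C — then nothing else fits. Verifying each step:
  pool = (2, 1, 0, 1)
  proc-I: need (0, 1, 0, 1) fits (2, 1, 0, 1); releases (0, 3, 1, 0), pool now (2, 4, 1, 1)
  proc-C: need (1, 4, 1, 1) fits (2, 4, 1, 1); releases (3, 2, 0, 0), pool now (5, 6, 1, 1)
  blocked: proc-A wants (2, 1, 2, 3), pool (5, 6, 1, 1) — not enough res1 and res3
  blocked: proc-H wants (9, 4, 2, 2), pool (5, 6, 1, 1) — not enough res2, res1 and res3
  blocked: proc-F wants (7, 5, 3, 1), pool (5, 6, 1, 1) — not enough res2 and res1
Permanently blocked: proc-A, proc-H and proc-F.


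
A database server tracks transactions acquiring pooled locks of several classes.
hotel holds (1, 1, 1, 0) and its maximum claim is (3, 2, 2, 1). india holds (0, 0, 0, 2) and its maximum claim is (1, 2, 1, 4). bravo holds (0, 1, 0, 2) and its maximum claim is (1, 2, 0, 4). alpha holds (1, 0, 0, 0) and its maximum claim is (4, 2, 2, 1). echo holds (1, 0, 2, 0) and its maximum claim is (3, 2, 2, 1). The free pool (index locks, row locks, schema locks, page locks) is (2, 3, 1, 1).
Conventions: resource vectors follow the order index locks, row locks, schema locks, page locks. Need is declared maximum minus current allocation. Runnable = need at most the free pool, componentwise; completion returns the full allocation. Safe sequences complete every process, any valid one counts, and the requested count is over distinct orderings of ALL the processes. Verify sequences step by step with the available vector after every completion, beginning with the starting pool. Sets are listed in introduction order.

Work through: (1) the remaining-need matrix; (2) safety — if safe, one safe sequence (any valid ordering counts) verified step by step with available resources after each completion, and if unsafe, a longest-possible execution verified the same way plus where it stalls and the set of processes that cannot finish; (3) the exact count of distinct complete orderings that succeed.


(1) Remaining need (order index locks, row locks, schema locks, page locks):
  hotel: (2, 1, 1, 1)
  india: (1, 2, 1, 2)
  bravo: (1, 1, 0, 2)
  alpha: (3, 2, 2, 1)
  echo: (2, 2, 0, 1)
(2) UNSAFE.
Key observation: once hotel, alpha, echo finish, the pool peaks at (5, 4, 4, 1) — and every remaining process still needs more page locks than that.
A maximal execution: hotel, alpha, echo — then nothing else fits. Step-by-step check:
  pool = (2, 3, 1, 1)
  run hotel (needs (2, 1, 1, 1), free (2, 3, 1, 1)); after release of (1, 1, 1, 0) the pool is (3, 4, 2, 1)
  run alpha (needs (3, 2, 2, 1), free (3, 4, 2, 1)); after release of (1, 0, 0, 0) the pool is (4, 4, 2, 1)
  run echo (needs (2, 2, 0, 1), free (4, 4, 2, 1)); after release of (1, 0, 2, 0) the pool is (5, 4, 4, 1)
  india still needs (1, 2, 1, 2) but only (5, 4, 4, 1) is free — short on page locks
  bravo still needs (1, 1, 0, 2) but only (5, 4, 4, 1) is free — short on page locks
Processes that can never finish: india and bravo.
(3) Exactly 0 of the possible complete orderings are safe sequences.


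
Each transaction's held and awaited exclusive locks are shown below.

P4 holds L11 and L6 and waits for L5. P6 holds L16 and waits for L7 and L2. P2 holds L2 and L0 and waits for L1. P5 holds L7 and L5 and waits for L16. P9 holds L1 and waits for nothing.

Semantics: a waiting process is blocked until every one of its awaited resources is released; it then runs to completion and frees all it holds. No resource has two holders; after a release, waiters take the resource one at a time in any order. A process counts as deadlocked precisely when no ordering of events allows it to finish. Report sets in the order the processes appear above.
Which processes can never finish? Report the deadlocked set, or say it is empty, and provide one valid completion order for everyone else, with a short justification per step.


The deadlocked set is P4, P6 and P5.
Key observation: the loop P5 -> P6 -> P5 blocks itself forever; P4 waits into the deadlock from upstream.
The rest can finish in the order P9, P2.
Check, step by step:
  P9 waits on nothing -> runs at once and releases L1
  P2 waits on L1 — all released -> runs and releases L2 and L0


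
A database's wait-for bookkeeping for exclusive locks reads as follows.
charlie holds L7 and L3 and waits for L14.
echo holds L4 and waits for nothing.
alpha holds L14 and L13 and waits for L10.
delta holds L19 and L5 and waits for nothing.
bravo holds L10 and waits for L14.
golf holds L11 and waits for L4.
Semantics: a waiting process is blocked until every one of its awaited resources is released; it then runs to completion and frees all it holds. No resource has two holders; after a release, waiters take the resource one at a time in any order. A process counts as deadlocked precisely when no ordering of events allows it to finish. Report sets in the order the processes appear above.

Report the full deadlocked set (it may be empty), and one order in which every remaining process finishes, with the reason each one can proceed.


The deadlocked set is charlie, alpha and bravo.
Key observation: alpha -> bravo -> alpha is a circular wait — nothing in it can go first; charlie waits into the deadlock from upstream.
One completion order for the rest: delta, echo, golf.
Check, step by step:
  run delta (it waits on nothing); releases L19 and L5
  run echo (it waits on nothing); releases L4
  golf: everything it awaited (L4) is free; runs, freeing L11


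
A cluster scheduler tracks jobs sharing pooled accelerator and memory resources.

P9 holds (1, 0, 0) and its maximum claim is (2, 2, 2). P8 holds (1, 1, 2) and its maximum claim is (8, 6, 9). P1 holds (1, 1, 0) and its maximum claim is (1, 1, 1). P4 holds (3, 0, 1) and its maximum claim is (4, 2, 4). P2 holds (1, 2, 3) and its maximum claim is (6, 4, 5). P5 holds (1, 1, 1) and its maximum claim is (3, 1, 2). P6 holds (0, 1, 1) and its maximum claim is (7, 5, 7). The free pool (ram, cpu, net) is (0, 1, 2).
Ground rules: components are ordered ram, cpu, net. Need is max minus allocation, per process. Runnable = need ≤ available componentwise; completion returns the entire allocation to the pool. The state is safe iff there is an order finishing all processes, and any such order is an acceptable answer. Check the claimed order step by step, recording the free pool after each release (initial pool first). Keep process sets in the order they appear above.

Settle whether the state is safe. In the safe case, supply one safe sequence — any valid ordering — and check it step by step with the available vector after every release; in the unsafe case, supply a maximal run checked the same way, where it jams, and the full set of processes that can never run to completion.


SAFE, for example via the order P1, P9, P5, P4, P2, P8, P6.
Key observation: the order's first zero-slack moment is P9 ((1, 2, 2) needed, (1, 2, 2) free — a requested resource with nothing to spare).
Verifying each step:
  pool = (0, 1, 2)
  run P1 (needs (0, 0, 1), free (0, 1, 2)); after release of (1, 1, 0) the pool is (1, 2, 2)
  run P9 (needs (1, 2, 2), free (1, 2, 2)); after release of (1, 0, 0) the pool is (2, 2, 2)
  run P5 (needs (2, 0, 1), free (2, 2, 2)); after release of (1, 1, 1) the pool is (3, 3, 3)
  run P4 (needs (1, 2, 3), free (3, 3, 3)); after release of (3, 0, 1) the pool is (6, 3, 4)
  run P2 (needs (5, 2, 2), free (6, 3, 4)); after release of (1, 2, 3) the pool is (7, 5, 7)
  run P8 (needs (7, 5, 7), free (7, 5, 7)); after release of (1, 1, 2) the pool is (8, 6, 9)
  run P6 (needs (7, 4, 6), free (8, 6, 9)); after release of (0, 1, 1) the pool is (8, 7, 10)


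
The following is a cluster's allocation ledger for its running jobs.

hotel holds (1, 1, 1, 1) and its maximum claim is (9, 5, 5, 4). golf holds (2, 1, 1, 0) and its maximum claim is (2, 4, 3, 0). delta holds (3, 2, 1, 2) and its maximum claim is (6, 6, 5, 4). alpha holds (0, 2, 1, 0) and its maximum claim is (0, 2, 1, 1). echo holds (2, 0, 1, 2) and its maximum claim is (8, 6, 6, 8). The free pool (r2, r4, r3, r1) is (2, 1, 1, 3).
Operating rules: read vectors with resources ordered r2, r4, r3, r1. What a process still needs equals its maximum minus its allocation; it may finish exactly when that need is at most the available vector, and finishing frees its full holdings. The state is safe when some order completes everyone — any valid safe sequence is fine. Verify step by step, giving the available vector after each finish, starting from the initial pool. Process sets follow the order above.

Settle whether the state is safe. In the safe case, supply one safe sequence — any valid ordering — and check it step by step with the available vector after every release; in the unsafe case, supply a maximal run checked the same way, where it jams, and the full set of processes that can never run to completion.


UNSAFE.
Key observation: once alpha, golf finish, the pool peaks at (4, 4, 3, 3) — and every remaining process still needs more r3 than that.
Going as far as possible: alpha, golf; after that, nothing fits. Check, step by step:
  pool = (2, 1, 1, 3)
  alpha: need (0, 0, 0, 1) fits (2, 1, 1, 3); releases (0, 2, 1, 0), pool now (2, 3, 2, 3)
  golf: need (0, 3, 2, 0) fits (2, 3, 2, 3); releases (2, 1, 1, 0), pool now (4, 4, 3, 3)
  hotel still needs (8, 4, 4, 3) but only (4, 4, 3, 3) is free — short on r2 and r3
  delta still needs (3, 4, 4, 2) but only (4, 4, 3, 3) is free — short on r3
  echo still needs (6, 6, 5, 6) but only (4, 4, 3, 3) is free — short on r2, r4, r3 and r1
Permanently blocked: hotel, delta and echo.


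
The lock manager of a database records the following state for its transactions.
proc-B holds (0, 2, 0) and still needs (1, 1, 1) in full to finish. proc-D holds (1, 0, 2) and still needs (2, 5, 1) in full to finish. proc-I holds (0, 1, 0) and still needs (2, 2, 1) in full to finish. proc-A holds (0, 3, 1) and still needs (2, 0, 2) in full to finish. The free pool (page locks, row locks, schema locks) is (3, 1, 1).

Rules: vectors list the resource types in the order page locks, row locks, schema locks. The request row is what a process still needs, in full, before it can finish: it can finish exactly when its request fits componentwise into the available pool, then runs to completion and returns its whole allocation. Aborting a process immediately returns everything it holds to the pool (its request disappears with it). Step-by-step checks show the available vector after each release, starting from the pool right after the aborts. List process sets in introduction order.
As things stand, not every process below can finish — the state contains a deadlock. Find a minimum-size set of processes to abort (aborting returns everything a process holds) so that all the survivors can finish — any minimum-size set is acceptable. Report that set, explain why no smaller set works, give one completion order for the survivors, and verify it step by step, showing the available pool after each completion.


The answer: abort proc-D.
Key observation: aborting proc-D returns (1, 0, 2), and proc-A — hopeless before — runs at step 2 with the returned capacity in the pool.
Why nothing smaller works: aborting no one leaves the state deadlocked as given.
The survivors complete as proc-B, proc-A, proc-I. Step-by-step check (starting from the post-abort pool):
  pool = (4, 1, 3)
  proc-B needs (1, 1, 1) <= (4, 1, 3) -> finishes; pool += (0, 2, 0) = (4, 3, 3)
  proc-A needs (2, 0, 2) <= (4, 3, 3) -> finishes; pool += (0, 3, 1) = (4, 6, 4)
  proc-I needs (2, 2, 1) <= (4, 6, 4) -> finishes; pool += (0, 1, 0) = (4, 7, 4)


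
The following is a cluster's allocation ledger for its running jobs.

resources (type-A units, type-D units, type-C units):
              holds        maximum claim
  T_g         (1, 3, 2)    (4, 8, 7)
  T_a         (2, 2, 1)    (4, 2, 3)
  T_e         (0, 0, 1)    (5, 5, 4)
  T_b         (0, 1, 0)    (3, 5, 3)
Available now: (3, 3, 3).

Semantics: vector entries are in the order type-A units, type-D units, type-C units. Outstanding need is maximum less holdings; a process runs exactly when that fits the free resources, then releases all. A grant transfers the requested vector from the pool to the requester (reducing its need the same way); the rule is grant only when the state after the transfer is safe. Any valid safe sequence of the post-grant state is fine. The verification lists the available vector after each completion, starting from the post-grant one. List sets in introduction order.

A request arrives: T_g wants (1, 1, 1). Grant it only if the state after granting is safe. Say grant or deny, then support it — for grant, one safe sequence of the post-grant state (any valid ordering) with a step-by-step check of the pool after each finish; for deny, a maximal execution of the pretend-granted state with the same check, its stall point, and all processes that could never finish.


DENY — the pretend-granted state is unsafe.
Key observation: after T_a, T_b the pool peaks at (4, 5, 3), and each blocked process is short somewhere: T_g on type-C units; T_e on type-A units.
Pretend the grant happened; the run T_a, T_b goes as far as possible. Walking it through:
  pool = (2, 2, 2)
  run T_a (needs (2, 0, 2), free (2, 2, 2)); after release of (2, 2, 1) the pool is (4, 4, 3)
  run T_b (needs (3, 4, 3), free (4, 4, 3)); after release of (0, 1, 0) the pool is (4, 5, 3)
  T_g cannot run: need (2, 4, 4) vs free (4, 5, 3) (insufficient type-C units)
  T_e cannot run: need (5, 5, 3) vs free (4, 5, 3) (insufficient type-A units)
Post-grant, the permanently blocked set is T_g and T_e.


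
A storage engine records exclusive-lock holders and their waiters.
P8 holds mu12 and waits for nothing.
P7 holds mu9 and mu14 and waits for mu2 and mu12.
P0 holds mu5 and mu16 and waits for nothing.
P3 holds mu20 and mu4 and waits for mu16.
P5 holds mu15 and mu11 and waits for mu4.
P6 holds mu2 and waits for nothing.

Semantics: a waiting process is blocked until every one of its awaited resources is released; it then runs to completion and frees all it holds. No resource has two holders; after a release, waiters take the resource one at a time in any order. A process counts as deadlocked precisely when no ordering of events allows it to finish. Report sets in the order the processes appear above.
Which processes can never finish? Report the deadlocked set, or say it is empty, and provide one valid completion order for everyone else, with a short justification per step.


The deadlocked set is empty.
Key observation: no waiting chain loops back on itself — every chain ends at a process that waits on nothing, so everyone eventually runs.
One completion order for the rest: P6, P8, P0, P3, P5, P7.
Step-by-step check:
  P6 waits on nothing -> runs at once and releases mu2
  P8 waits on nothing -> runs at once and releases mu12
  P0 waits on nothing -> runs at once and releases mu5 and mu16
  P3 waits on mu16 — all released -> runs and releases mu20 and mu4
  P5 waits on mu4 — all released -> runs and releases mu15 and mu11
  P7 waits on mu2 and mu12 — all released -> runs and releases mu9 and mu14


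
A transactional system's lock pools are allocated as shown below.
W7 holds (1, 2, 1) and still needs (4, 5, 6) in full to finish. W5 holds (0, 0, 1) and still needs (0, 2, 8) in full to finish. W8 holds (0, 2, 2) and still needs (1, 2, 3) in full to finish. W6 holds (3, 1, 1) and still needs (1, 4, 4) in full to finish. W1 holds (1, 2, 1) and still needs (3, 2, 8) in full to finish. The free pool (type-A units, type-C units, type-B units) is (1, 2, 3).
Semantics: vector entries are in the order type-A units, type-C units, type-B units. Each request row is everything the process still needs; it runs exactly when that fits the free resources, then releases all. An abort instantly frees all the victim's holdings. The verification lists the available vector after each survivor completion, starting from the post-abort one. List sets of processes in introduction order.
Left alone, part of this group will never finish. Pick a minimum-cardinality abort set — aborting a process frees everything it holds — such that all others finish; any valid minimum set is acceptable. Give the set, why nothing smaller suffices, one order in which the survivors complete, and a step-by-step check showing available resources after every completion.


The answer: abort W1.
Key observation: the returned (1, 2, 1) from W1 is what brings W5 — unrunnable before, under any order — into play at step 4.
No smaller set exists: with zero aborts the deadlock remains.
The survivors complete as W6, W8, W7, W5. Verifying each step (starting from the post-abort pool):
  pool = (2, 4, 4)
  W6 needs (1, 4, 4) <= (2, 4, 4) -> finishes; pool += (3, 1, 1) = (5, 5, 5)
  W8 needs (1, 2, 3) <= (5, 5, 5) -> finishes; pool += (0, 2, 2) = (5, 7, 7)
  W7 needs (4, 5, 6) <= (5, 7, 7) -> finishes; pool += (1, 2, 1) = (6, 9, 8)
  W5 needs (0, 2, 8) <= (6, 9, 8) -> finishes; pool += (0, 0, 1) = (6, 9, 9)


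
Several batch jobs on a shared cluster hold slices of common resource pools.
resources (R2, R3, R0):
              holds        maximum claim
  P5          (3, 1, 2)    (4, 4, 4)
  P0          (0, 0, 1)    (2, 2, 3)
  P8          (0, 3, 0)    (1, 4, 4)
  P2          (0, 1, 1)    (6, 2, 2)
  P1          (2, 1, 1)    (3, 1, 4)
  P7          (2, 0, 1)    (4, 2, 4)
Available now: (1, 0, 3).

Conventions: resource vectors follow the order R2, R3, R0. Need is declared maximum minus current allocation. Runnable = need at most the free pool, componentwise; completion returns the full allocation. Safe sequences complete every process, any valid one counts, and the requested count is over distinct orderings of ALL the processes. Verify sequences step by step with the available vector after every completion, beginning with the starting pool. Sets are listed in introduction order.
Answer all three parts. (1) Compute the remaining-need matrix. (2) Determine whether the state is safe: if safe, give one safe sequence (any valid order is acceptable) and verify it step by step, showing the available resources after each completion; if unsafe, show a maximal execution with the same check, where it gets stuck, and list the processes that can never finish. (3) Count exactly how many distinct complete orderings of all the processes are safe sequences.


(1) Remaining need (order R2, R3, R0):
  P5: (1, 3, 2)
  P0: (2, 2, 2)
  P8: (1, 1, 4)
  P2: (6, 1, 1)
  P1: (1, 0, 3)
  P7: (2, 2, 3)
(2) SAFE, for example via the order P1, P8, P0, P7, P5, P2.
Key observation: P1 marks the first exact bind of the order: its need (1, 0, 3) fits the free (1, 0, 3) with zero slack on a requested resource.
Step-by-step check:
  pool = (1, 0, 3)
  P1: need (1, 0, 3) fits (1, 0, 3); releases (2, 1, 1), pool now (3, 1, 4)
  P8: need (1, 1, 4) fits (3, 1, 4); releases (0, 3, 0), pool now (3, 4, 4)
  P0: need (2, 2, 2) fits (3, 4, 4); releases (0, 0, 1), pool now (3, 4, 5)
  P7: need (2, 2, 3) fits (3, 4, 5); releases (2, 0, 1), pool now (5, 4, 6)
  P5: need (1, 3, 2) fits (5, 4, 6); releases (3, 1, 2), pool now (8, 5, 8)
  P2: need (6, 1, 1) fits (8, 5, 8); releases (0, 1, 1), pool now (8, 6, 9)
(3) The exact count: 12 of the possible complete orderings are safe sequences.
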